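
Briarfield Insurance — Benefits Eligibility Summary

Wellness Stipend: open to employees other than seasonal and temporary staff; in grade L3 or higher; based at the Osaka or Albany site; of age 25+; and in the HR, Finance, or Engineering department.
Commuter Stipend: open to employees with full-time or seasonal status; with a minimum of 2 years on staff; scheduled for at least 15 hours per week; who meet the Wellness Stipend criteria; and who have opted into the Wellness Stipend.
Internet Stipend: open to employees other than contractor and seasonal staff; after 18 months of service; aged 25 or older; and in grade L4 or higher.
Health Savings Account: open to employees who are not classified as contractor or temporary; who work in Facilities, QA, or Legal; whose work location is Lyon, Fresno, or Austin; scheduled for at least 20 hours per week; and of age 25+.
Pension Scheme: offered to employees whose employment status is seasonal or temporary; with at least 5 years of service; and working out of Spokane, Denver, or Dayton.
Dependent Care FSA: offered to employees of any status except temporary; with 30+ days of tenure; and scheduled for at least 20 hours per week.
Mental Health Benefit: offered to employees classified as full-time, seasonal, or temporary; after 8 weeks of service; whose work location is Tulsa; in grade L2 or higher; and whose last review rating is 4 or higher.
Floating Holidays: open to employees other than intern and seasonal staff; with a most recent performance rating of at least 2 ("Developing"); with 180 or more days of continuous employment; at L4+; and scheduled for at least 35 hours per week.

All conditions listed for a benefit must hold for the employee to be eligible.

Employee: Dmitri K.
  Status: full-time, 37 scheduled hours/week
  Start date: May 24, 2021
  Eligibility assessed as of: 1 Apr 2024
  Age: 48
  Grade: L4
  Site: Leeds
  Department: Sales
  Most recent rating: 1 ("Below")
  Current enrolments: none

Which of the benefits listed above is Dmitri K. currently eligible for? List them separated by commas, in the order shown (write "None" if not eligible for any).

Service from May 24, 2021 to 1 Apr 2024: 1043 days.
Wellness Stipend — status full-time ✓ (not excluded); grade L4 ≥ L3 ✓; site Leeds ✗ (not Osaka or Albany) → not eligible.
Commuter Stipend — status full-time ✓; service 1043 days ≥ 2 years (≈730 days) ✓; 37 hrs/wk ≥ 15 ✓; not eligible for Wellness Stipend ✗ → not eligible.
Internet Stipend — status full-time ✓ (not excluded); service 1043 days ≥ 18 months (≈540 days) ✓; age 48 ≥ 25 ✓; grade L4 ≥ L4 ✓ → eligible.
Health Savings Account — status full-time ✓ (not excluded); dept Sales ✗ → not eligible.
Pension Scheme — status full-time ✗ (requires seasonal or temporary) → not eligible.
Dependent Care FSA — status full-time ✓ (not excluded); service 1043 days ≥ 30 days ✓; 37 hrs/wk ≥ 20 ✓ → eligible.
Mental Health Benefit — status full-time ✓; service 1043 days ≥ 8 weeks (≈56 days) ✓; site Leeds ✗ (not Tulsa) → not eligible.
Floating Holidays — status full-time ✓ (not excluded); rating 1 < 2 ✗ → not eligible.

Internet Stipend, Dependent Care FSA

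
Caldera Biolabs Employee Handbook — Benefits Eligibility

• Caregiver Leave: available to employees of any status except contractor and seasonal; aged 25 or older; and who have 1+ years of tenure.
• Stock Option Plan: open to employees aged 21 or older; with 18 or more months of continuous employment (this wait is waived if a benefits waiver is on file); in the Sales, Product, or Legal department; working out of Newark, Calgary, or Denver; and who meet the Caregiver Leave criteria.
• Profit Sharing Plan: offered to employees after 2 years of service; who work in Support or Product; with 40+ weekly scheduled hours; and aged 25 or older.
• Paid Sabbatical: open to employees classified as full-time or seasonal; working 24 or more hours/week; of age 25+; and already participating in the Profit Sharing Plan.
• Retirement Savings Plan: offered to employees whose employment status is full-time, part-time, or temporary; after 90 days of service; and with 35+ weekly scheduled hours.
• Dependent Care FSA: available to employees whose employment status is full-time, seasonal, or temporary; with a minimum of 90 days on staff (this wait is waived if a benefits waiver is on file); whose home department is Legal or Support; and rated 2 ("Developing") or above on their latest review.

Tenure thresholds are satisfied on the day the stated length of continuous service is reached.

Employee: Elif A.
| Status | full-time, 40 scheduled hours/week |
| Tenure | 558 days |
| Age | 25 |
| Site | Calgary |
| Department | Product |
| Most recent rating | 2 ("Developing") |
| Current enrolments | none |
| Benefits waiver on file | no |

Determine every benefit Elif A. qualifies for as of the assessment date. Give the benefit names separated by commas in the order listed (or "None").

Caregiver Leave, Stock Option Plan, Retirement Savings Plan

Caregiver Leave — status full-time ✓ (not excluded); age 25 ≥ 25 ✓; service 558 days ≥ 1 year (≈365 days) ✓ → eligible.
Stock Option Plan — age 25 ≥ 21 ✓; no waiver, service 558 days ≥ 18 months (≈540 days) ✓; dept Product ✓; site Calgary ✓; eligible for Caregiver Leave ✓ → eligible.
Profit Sharing Plan — service 558 days < 2 years (≈730 days) ✗ → not eligible.
Paid Sabbatical — status full-time ✓; 40 hrs/wk ≥ 24 ✓; age 25 ≥ 25 ✓; not enrolled in Profit Sharing Plan ✗ → not eligible.
Retirement Savings Plan — status full-time ✓; service 558 days ≥ 90 days ✓; 40 hrs/wk ≥ 35 ✓ → eligible.
Dependent Care FSA — status full-time ✓; no waiver, service 558 days ≥ 90 days ✓; dept Product ✗ → not eligible.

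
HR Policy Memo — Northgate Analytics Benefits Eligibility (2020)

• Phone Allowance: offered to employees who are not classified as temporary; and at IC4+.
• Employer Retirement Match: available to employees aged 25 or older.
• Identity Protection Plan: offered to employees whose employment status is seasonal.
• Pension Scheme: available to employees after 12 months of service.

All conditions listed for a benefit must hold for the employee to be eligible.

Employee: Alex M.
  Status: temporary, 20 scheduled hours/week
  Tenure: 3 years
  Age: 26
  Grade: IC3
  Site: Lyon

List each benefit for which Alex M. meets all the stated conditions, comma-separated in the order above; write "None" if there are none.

Employer Retirement Match, Pension Scheme

Phone Allowance — status temporary ✗ (excluded) → not eligible.
Employer Retirement Match — age 26 ≥ 25 ✓ → eligible.
Identity Protection Plan — status temporary ✗ (requires seasonal) → not eligible.
Pension Scheme — service 3 years ≥ 12 months (≈360 days) ✓ → eligible.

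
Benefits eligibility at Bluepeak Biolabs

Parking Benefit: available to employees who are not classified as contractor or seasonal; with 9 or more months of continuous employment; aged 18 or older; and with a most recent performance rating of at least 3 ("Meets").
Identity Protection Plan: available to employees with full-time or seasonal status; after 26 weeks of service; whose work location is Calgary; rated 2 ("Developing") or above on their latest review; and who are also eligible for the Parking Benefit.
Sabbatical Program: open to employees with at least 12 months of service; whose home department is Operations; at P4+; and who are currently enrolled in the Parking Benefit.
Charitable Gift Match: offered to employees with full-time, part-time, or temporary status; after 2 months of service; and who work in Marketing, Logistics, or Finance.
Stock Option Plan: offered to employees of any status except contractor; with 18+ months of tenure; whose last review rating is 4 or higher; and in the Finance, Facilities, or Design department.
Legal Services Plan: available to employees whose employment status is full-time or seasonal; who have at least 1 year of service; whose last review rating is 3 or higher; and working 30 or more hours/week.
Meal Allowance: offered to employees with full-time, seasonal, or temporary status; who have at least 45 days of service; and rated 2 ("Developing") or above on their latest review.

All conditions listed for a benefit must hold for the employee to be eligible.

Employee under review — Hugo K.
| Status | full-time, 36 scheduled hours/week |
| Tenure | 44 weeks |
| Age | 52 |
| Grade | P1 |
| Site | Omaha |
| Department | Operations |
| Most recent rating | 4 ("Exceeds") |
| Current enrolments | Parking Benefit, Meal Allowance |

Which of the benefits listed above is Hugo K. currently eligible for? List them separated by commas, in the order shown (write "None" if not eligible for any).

Parking Benefit — status full-time ✓ (not excluded); service 44 weeks ≥ 9 months (≈270 days) ✓; age 52 ≥ 18 ✓; rating 4 ≥ 3 ✓ → eligible.
Identity Protection Plan — status full-time ✓; service 44 weeks ≥ 26 weeks ✓; site Omaha ✗ (not Calgary) → not eligible.
Sabbatical Program — service 44 weeks < 12 months (≈360 days) ✗ → not eligible.
Charitable Gift Match — status full-time ✓; service 44 weeks ≥ 2 months (≈60 days) ✓; dept Operations ✗ → not eligible.
Stock Option Plan — status full-time ✓ (not excluded); service 44 weeks < 18 months (≈540 days) ✗ → not eligible.
Legal Services Plan — status full-time ✓; service 44 weeks < 1 year (≈365 days) ✗ → not eligible.
Meal Allowance — status full-time ✓; service 44 weeks ≥ 45 days ✓; rating 4 ≥ 2 ✓ → eligible.

Parking Benefit, Meal Allowance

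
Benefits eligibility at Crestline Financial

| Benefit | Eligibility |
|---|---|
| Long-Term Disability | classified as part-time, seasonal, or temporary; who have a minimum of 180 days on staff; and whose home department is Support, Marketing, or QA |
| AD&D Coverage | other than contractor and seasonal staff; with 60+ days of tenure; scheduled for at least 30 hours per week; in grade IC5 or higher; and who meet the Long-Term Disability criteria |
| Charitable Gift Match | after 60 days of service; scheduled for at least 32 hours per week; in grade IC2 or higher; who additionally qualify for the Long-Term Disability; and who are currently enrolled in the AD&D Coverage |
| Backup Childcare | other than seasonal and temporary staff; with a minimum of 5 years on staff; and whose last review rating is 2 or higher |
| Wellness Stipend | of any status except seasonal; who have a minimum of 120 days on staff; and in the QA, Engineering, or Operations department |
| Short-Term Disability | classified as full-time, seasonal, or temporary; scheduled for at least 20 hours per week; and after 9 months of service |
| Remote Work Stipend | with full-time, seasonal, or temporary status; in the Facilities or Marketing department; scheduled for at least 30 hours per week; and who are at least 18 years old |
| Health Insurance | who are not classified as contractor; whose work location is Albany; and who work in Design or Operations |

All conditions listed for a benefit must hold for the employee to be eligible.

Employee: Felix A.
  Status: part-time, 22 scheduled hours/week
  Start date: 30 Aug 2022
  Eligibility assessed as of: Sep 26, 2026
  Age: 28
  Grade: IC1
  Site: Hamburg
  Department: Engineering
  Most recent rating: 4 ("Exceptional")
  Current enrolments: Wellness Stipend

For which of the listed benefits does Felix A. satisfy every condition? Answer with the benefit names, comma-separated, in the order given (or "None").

Wellness Stipend

Service from 30 Aug 2022 to Sep 26, 2026: 1488 days.
Long-Term Disability — status part-time ✓; service 1488 days ≥ 180 days ✓; dept Engineering ✗ → not eligible.
AD&D Coverage — status part-time ✓ (not excluded); service 1488 days ≥ 60 days ✓; 22 hrs/wk < 30 ✗ → not eligible.
Charitable Gift Match — service 1488 days ≥ 60 days ✓; 22 hrs/wk < 32 ✗ → not eligible.
Backup Childcare — status part-time ✓ (not excluded); service 1488 days < 5 years (≈1825 days) ✗ → not eligible.
Wellness Stipend — status part-time ✓ (not excluded); service 1488 days ≥ 120 days ✓; dept Engineering ✓ → eligible.
Short-Term Disability — status part-time ✗ (requires full-time, seasonal, or temporary) → not eligible.
Remote Work Stipend — status part-time ✗ (requires full-time, seasonal, or temporary) → not eligible.
Health Insurance — status part-time ✓ (not excluded); site Hamburg ✗ (not Albany) → not eligible.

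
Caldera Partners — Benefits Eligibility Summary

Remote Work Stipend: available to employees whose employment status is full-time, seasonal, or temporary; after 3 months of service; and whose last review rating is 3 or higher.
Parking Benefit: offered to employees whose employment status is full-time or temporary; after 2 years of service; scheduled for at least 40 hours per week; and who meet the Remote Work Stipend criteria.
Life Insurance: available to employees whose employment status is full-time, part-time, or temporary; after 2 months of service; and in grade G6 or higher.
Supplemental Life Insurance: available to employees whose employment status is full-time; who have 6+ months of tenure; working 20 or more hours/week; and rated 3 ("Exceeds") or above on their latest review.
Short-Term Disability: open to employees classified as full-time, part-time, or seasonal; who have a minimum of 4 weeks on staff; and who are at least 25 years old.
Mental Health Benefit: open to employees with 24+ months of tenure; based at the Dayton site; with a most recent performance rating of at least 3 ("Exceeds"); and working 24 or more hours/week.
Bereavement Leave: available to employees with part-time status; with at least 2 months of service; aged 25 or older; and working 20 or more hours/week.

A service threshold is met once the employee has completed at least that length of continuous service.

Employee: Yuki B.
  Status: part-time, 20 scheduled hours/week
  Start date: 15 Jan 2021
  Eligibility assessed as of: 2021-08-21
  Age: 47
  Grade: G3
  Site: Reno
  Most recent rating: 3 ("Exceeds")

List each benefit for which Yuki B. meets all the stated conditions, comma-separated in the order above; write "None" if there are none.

Short-Term Disability, Bereavement Leave

Service from 15 Jan 2021 to 2021-08-21: 218 days.
Remote Work Stipend — status part-time ✗ (requires full-time, seasonal, or temporary) → not eligible.
Parking Benefit — status part-time ✗ (requires full-time or temporary) → not eligible.
Life Insurance — status part-time ✓; service 218 days ≥ 2 months (≈60 days) ✓; grade G3 < G6 ✗ → not eligible.
Supplemental Life Insurance — status part-time ✗ (requires full-time) → not eligible.
Short-Term Disability — status part-time ✓; service 218 days ≥ 4 weeks (≈28 days) ✓; age 47 ≥ 25 ✓ → eligible.
Mental Health Benefit — service 218 days < 24 months (≈720 days) ✗ → not eligible.
Bereavement Leave — status part-time ✓; service 218 days ≥ 2 months (≈60 days) ✓; age 47 ≥ 25 ✓; 20 hrs/wk ≥ 20 ✓ → eligible.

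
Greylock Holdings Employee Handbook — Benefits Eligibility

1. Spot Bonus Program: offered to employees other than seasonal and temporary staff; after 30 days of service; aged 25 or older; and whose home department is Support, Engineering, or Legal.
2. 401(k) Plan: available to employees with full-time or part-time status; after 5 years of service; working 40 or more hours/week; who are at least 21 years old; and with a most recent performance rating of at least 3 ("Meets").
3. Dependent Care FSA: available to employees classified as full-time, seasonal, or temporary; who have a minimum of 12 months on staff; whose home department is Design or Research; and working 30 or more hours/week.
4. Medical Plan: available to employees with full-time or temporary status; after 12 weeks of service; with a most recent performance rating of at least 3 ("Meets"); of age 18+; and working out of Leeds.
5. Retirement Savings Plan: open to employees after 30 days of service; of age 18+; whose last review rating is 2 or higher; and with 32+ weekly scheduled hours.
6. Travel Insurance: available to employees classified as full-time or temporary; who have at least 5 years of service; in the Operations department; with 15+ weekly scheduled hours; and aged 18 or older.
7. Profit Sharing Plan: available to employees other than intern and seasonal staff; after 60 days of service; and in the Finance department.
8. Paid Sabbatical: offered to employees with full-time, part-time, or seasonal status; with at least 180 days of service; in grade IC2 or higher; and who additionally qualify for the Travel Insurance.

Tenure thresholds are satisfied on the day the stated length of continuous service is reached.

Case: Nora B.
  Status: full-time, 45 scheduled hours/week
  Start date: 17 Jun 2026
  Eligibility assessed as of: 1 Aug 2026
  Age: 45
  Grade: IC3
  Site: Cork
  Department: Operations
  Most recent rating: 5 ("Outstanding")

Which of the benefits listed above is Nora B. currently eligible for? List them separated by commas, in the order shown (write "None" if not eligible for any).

Service from 17 Jun 2026 to 1 Aug 2026: 45 days.
Spot Bonus Program — status full-time ✓ (not excluded); service 45 days ≥ 30 days ✓; age 45 ≥ 25 ✓; dept Operations ✗ → not eligible.
401(k) Plan — status full-time ✓; service 45 days < 5 years (≈1825 days) ✗ → not eligible.
Dependent Care FSA — status full-time ✓; service 45 days < 12 months (≈360 days) ✗ → not eligible.
Medical Plan — status full-time ✓; service 45 days < 12 weeks (≈84 days) ✗ → not eligible.
Retirement Savings Plan — service 45 days ≥ 30 days ✓; age 45 ≥ 18 ✓; rating 5 ≥ 2 ✓; 45 hrs/wk ≥ 32 ✓ → eligible.
Travel Insurance — status full-time ✓; service 45 days < 5 years (≈1825 days) ✗ → not eligible.
Profit Sharing Plan — status full-time ✓ (not excluded); service 45 days < 60 days ✗ → not eligible.
Paid Sabbatical — status full-time ✓; service 45 days < 180 days ✗ → not eligible.

Retirement Savings Plan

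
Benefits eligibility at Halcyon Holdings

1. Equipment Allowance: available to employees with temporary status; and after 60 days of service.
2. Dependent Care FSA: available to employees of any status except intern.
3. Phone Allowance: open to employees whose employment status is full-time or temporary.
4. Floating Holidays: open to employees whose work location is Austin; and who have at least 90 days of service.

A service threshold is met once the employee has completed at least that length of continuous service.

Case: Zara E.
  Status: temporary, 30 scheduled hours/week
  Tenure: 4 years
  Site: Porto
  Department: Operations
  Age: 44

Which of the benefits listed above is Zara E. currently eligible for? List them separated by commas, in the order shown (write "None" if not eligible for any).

Equipment Allowance — status temporary ✓; service 4 years ≥ 60 days ✓ → eligible.
Dependent Care FSA — status temporary ✓ (not excluded) → eligible.
Phone Allowance — status temporary ✓ → eligible.
Floating Holidays — site Porto ✗ (not Austin) → not eligible.

Equipment Allowance, Dependent Care FSA, Phone Allowance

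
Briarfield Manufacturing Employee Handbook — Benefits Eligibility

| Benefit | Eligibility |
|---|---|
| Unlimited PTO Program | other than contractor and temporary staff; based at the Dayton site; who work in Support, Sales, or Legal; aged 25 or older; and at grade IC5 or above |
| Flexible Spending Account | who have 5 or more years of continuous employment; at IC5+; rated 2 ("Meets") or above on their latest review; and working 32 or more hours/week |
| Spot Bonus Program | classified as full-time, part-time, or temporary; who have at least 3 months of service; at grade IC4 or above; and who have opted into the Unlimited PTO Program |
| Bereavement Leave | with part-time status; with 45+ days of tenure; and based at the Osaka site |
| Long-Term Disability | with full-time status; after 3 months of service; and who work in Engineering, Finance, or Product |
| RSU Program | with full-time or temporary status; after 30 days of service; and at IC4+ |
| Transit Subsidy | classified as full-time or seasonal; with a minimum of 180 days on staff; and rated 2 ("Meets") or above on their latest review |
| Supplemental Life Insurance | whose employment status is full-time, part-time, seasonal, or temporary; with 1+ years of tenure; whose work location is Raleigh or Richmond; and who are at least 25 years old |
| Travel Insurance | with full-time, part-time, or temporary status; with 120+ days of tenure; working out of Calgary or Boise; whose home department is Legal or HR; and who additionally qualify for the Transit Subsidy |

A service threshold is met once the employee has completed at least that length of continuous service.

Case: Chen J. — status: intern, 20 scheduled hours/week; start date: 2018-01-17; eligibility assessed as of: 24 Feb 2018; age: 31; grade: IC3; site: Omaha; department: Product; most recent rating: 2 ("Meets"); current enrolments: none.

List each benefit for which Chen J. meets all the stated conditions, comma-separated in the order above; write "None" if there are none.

None

Service from 2018-01-17 to 24 Feb 2018: 38 days.
Unlimited PTO Program — status intern ✓ (not excluded); site Omaha ✗ (not Dayton) → not eligible.
Flexible Spending Account — service 38 days < 5 years (≈1825 days) ✗ → not eligible.
Spot Bonus Program — status intern ✗ (requires full-time, part-time, or temporary) → not eligible.
Bereavement Leave — status intern ✗ (requires part-time) → not eligible.
Long-Term Disability — status intern ✗ (requires full-time) → not eligible.
RSU Program — status intern ✗ (requires full-time or temporary) → not eligible.
Transit Subsidy — status intern ✗ (requires full-time or seasonal) → not eligible.
Supplemental Life Insurance — status intern ✗ (requires full-time, part-time, seasonal, or temporary) → not eligible.
Travel Insurance — status intern ✗ (requires full-time, part-time, or temporary) → not eligible.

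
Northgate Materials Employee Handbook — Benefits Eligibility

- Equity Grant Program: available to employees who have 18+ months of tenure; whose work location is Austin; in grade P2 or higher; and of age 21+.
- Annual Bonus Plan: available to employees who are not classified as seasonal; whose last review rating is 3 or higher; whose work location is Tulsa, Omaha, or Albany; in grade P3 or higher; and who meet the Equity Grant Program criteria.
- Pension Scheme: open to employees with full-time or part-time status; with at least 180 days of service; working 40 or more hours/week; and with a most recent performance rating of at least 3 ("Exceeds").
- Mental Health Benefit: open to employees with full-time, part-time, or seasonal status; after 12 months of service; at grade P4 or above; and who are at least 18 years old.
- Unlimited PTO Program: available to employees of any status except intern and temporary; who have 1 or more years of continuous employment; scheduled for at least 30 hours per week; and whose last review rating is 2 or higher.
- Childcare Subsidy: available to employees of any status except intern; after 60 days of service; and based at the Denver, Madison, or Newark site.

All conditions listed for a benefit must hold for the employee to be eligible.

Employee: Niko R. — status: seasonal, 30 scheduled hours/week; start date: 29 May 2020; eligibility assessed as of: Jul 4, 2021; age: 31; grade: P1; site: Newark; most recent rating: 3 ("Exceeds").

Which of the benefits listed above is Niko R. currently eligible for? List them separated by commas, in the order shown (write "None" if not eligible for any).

Service from 29 May 2020 to Jul 4, 2021: 401 days.
Equity Grant Program — service 401 days < 18 months (≈540 days) ✗ → not eligible.
Annual Bonus Plan — status seasonal ✗ (excluded) → not eligible.
Pension Scheme — status seasonal ✗ (requires full-time or part-time) → not eligible.
Mental Health Benefit — status seasonal ✓; service 401 days ≥ 12 months (≈360 days) ✓; grade P1 < P4 ✗ → not eligible.
Unlimited PTO Program — status seasonal ✓ (not excluded); service 401 days ≥ 1 year (≈365 days) ✓; 30 hrs/wk ≥ 30 ✓; rating 3 ≥ 2 ✓ → eligible.
Childcare Subsidy — status seasonal ✓ (not excluded); service 401 days ≥ 60 days ✓; site Newark ✓ → eligible.

Unlimited PTO Program, Childcare Subsidy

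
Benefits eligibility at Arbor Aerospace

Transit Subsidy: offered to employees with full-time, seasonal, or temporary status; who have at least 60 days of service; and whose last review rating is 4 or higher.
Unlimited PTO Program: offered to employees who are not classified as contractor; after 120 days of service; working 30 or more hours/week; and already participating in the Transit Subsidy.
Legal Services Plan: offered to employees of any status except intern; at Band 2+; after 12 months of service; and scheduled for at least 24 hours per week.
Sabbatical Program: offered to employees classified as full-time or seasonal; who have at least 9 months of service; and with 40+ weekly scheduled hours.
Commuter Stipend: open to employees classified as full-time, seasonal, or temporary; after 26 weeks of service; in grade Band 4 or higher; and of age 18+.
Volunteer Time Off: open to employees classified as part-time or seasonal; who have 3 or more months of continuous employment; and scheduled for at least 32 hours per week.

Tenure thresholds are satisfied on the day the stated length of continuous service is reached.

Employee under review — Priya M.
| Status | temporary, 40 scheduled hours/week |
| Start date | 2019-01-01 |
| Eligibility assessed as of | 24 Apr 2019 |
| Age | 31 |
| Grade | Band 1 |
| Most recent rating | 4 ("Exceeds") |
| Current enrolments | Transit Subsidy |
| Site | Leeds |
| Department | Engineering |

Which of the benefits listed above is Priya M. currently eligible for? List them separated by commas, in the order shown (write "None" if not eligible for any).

Transit Subsidy

Service from 2019-01-01 to 24 Apr 2019: 113 days.
Transit Subsidy — status temporary ✓; service 113 days ≥ 60 days ✓; rating 4 ≥ 4 ✓ → eligible.
Unlimited PTO Program — status temporary ✓ (not excluded); service 113 days < 120 days ✗ → not eligible.
Legal Services Plan — status temporary ✓ (not excluded); grade Band 1 < Band 2 ✗ → not eligible.
Sabbatical Program — status temporary ✗ (requires full-time or seasonal) → not eligible.
Commuter Stipend — status temporary ✓; service 113 days < 26 weeks (≈182 days) ✗ → not eligible.
Volunteer Time Off — status temporary ✗ (requires part-time or seasonal) → not eligible.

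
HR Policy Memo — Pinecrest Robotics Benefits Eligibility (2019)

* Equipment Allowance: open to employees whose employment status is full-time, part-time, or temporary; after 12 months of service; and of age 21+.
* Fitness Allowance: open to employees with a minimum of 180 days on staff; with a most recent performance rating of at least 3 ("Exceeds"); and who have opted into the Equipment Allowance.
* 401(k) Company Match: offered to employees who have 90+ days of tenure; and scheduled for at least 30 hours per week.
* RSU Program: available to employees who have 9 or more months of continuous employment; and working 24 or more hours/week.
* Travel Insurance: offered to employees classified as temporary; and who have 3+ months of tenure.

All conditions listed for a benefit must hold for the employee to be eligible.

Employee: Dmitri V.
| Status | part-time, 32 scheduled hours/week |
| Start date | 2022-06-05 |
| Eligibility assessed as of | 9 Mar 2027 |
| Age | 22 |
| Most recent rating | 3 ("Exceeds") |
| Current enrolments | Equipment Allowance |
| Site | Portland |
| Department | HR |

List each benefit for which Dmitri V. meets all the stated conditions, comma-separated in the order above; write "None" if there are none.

Equipment Allowance, Fitness Allowance, 401(k) Company Match, RSU Program

Service from 2022-06-05 to 9 Mar 2027: 1738 days.
Equipment Allowance — status part-time ✓; service 1738 days ≥ 12 months (≈360 days) ✓; age 22 ≥ 21 ✓ → eligible.
Fitness Allowance — service 1738 days ≥ 180 days ✓; rating 3 ≥ 3 ✓; enrolled in Equipment Allowance ✓ → eligible.
401(k) Company Match — service 1738 days ≥ 90 days ✓; 32 hrs/wk ≥ 30 ✓ → eligible.
RSU Program — service 1738 days ≥ 9 months (≈270 days) ✓; 32 hrs/wk ≥ 24 ✓ → eligible.
Travel Insurance — status part-time ✗ (requires temporary) → not eligible.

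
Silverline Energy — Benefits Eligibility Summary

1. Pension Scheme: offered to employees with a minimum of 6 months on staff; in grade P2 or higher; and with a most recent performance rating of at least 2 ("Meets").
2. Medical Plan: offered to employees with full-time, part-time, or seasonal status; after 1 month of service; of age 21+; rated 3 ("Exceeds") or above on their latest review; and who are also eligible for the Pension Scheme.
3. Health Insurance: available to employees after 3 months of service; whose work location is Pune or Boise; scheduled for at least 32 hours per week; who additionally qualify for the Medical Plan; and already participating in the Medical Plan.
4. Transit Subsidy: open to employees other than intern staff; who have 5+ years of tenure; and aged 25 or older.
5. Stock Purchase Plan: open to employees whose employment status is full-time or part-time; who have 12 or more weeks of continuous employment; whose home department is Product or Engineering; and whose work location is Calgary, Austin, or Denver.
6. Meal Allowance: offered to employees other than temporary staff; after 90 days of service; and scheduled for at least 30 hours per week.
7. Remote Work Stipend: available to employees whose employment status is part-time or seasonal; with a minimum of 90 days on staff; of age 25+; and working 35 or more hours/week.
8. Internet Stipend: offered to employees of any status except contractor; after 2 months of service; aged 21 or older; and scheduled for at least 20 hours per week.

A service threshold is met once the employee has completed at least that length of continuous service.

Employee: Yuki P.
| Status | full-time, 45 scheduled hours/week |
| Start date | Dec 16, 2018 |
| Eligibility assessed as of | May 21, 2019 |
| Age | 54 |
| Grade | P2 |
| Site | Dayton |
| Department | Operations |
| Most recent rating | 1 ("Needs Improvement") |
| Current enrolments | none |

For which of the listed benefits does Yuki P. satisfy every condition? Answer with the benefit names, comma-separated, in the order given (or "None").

Meal Allowance, Internet Stipend

Service from Dec 16, 2018 to May 21, 2019: 156 days.
Pension Scheme — service 156 days < 6 months (≈180 days) ✗ → not eligible.
Medical Plan — status full-time ✓; service 156 days ≥ 1 month (≈30 days) ✓; age 54 ≥ 21 ✓; rating 1 < 3 ✗ → not eligible.
Health Insurance — service 156 days ≥ 3 months (≈90 days) ✓; site Dayton ✗ (not Pune or Boise) → not eligible.
Transit Subsidy — status full-time ✓ (not excluded); service 156 days < 5 years (≈1825 days) ✗ → not eligible.
Stock Purchase Plan — status full-time ✓; service 156 days ≥ 12 weeks (≈84 days) ✓; dept Operations ✗ → not eligible.
Meal Allowance — status full-time ✓ (not excluded); service 156 days ≥ 90 days ✓; 45 hrs/wk ≥ 30 ✓ → eligible.
Remote Work Stipend — status full-time ✗ (requires part-time or seasonal) → not eligible.
Internet Stipend — status full-time ✓ (not excluded); service 156 days ≥ 2 months (≈60 days) ✓; age 54 ≥ 21 ✓; 45 hrs/wk ≥ 20 ✓ → eligible.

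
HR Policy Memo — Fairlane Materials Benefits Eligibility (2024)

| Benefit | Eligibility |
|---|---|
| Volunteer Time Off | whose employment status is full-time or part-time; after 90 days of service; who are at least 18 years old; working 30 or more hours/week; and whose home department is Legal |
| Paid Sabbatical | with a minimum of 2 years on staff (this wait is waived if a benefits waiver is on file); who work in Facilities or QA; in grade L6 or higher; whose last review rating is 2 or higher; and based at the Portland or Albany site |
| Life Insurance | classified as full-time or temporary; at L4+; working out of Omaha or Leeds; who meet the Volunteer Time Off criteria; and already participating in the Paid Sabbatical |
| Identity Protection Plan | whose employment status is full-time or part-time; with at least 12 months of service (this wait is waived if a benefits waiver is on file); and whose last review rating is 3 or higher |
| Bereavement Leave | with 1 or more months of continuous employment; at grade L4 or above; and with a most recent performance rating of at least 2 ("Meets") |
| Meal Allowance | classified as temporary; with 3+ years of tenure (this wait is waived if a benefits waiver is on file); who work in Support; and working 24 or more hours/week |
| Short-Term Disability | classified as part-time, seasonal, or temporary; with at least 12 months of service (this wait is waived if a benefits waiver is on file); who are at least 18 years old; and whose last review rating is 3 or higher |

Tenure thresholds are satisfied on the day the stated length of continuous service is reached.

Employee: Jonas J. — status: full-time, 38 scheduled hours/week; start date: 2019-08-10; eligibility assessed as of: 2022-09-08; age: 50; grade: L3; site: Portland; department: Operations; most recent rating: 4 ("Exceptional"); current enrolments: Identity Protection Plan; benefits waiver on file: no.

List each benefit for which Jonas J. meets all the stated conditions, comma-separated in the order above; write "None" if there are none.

Identity Protection Plan

Service from 2019-08-10 to 2022-09-08: 1125 days.
Volunteer Time Off — status full-time ✓; service 1125 days ≥ 90 days ✓; age 50 ≥ 18 ✓; 38 hrs/wk ≥ 30 ✓; dept Operations ✗ → not eligible.
Paid Sabbatical — no waiver, service 1125 days ≥ 2 years (≈730 days) ✓; dept Operations ✗ → not eligible.
Life Insurance — status full-time ✓; grade L3 < L4 ✗ → not eligible.
Identity Protection Plan — status full-time ✓; no waiver, service 1125 days ≥ 12 months (≈360 days) ✓; rating 4 ≥ 3 ✓ → eligible.
Bereavement Leave — service 1125 days ≥ 1 month (≈30 days) ✓; grade L3 < L4 ✗ → not eligible.
Meal Allowance — status full-time ✗ (requires temporary) → not eligible.
Short-Term Disability — status full-time ✗ (requires part-time, seasonal, or temporary) → not eligible.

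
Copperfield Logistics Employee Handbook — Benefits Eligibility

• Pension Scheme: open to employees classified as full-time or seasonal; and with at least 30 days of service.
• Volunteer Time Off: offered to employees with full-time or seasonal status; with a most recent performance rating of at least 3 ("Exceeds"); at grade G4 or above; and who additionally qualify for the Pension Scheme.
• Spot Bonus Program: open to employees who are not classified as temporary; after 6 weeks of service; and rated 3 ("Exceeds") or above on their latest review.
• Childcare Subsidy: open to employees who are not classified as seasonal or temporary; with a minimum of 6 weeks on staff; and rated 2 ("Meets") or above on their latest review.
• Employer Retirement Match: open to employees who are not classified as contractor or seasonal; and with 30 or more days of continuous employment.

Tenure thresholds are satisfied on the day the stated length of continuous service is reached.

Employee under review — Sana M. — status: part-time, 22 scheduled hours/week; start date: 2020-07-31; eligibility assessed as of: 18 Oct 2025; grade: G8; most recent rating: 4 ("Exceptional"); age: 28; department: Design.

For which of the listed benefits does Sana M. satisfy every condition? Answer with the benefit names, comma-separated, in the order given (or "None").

Service from 2020-07-31 to 18 Oct 2025: 1905 days.
Pension Scheme — status part-time ✗ (requires full-time or seasonal) → not eligible.
Volunteer Time Off — status part-time ✗ (requires full-time or seasonal) → not eligible.
Spot Bonus Program — status part-time ✓ (not excluded); service 1905 days ≥ 6 weeks (≈42 days) ✓; rating 4 ≥ 3 ✓ → eligible.
Childcare Subsidy — status part-time ✓ (not excluded); service 1905 days ≥ 6 weeks (≈42 days) ✓; rating 4 ≥ 2 ✓ → eligible.
Employer Retirement Match — status part-time ✓ (not excluded); service 1905 days ≥ 30 days ✓ → eligible.

Spot Bonus Program, Childcare Subsidy, Employer Retirement Match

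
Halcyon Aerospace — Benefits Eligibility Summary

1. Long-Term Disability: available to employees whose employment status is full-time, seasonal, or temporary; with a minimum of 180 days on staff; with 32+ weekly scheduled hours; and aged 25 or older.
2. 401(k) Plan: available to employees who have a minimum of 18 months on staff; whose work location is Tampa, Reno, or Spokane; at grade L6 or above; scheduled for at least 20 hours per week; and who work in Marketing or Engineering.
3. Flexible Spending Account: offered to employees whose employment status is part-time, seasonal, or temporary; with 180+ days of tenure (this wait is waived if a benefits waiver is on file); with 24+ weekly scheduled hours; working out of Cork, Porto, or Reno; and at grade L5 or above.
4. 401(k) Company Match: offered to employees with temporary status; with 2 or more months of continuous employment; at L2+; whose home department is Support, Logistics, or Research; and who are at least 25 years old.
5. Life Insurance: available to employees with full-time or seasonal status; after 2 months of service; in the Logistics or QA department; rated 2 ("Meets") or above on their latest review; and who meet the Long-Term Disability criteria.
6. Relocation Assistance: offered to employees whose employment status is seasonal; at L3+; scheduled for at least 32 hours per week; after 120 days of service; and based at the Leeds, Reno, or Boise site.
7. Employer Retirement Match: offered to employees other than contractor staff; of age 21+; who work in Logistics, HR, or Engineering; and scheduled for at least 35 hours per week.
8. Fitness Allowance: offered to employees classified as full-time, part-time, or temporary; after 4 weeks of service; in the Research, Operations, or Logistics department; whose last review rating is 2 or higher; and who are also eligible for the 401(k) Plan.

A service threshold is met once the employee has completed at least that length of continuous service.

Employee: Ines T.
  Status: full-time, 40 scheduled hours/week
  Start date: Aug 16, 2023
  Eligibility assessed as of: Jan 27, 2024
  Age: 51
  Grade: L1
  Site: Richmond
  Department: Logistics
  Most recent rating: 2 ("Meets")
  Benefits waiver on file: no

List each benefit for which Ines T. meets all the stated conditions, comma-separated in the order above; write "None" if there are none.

Service from Aug 16, 2023 to Jan 27, 2024: 164 days.
Long-Term Disability — status full-time ✓; service 164 days < 180 days ✗ → not eligible.
401(k) Plan — service 164 days < 18 months (≈540 days) ✗ → not eligible.
Flexible Spending Account — status full-time ✗ (requires part-time, seasonal, or temporary) → not eligible.
401(k) Company Match — status full-time ✗ (requires temporary) → not eligible.
Life Insurance — status full-time ✓; service 164 days ≥ 2 months (≈60 days) ✓; dept Logistics ✓; rating 2 ≥ 2 ✓; not eligible for Long-Term Disability ✗ → not eligible.
Relocation Assistance — status full-time ✗ (requires seasonal) → not eligible.
Employer Retirement Match — status full-time ✓ (not excluded); age 51 ≥ 21 ✓; dept Logistics ✓; 40 hrs/wk ≥ 35 ✓ → eligible.
Fitness Allowance — status full-time ✓; service 164 days ≥ 4 weeks (≈28 days) ✓; dept Logistics ✓; rating 2 ≥ 2 ✓; not eligible for 401(k) Plan ✗ → not eligible.

Employer Retirement Match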